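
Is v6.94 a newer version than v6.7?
Yes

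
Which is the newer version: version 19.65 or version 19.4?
version 19.65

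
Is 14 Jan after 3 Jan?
Yes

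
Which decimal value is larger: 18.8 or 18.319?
18.8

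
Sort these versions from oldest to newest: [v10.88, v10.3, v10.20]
[v10.3, v10.20, v10.88]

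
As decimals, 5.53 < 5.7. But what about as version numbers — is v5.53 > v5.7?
True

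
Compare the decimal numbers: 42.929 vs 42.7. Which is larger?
42.929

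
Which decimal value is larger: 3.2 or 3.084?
3.2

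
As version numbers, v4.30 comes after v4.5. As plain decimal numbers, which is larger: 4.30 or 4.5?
4.5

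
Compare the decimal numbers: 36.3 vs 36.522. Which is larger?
36.522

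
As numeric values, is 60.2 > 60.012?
True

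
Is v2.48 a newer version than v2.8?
Yes. Version numbers are compared segment by segment as integers, not as decimals: minor version 48 > 8, so v2.48 > v2.8 (even though the decimal 2.48 < 2.8).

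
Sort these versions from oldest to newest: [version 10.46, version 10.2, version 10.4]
[version 10.2, version 10.4, version 10.46]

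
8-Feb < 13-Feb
True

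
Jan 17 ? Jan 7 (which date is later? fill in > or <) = >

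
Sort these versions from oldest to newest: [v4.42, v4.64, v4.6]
[v4.6, v4.42, v4.64]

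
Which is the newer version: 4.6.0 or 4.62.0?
4.62.0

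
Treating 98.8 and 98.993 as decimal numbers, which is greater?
98.993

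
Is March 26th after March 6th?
Yes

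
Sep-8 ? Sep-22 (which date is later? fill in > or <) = <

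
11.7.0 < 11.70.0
True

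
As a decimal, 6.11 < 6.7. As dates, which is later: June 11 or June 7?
June 11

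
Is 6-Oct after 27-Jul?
Yes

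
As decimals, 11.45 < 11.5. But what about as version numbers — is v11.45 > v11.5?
True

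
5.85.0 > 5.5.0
True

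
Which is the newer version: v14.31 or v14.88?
v14.88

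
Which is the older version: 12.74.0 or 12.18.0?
12.18.0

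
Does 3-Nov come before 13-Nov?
Yes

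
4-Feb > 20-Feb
False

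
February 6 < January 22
False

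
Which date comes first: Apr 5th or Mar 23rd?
Mar 23rd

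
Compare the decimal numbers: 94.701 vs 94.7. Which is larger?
94.701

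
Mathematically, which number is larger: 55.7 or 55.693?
55.7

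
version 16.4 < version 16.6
True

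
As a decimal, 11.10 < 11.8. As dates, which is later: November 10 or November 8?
November 10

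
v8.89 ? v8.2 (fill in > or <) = >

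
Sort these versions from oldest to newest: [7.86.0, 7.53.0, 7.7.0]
[7.7.0, 7.53.0, 7.86.0]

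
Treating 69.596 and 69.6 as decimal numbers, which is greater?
69.6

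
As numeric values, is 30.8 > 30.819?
False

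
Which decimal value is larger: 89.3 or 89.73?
89.73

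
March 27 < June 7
True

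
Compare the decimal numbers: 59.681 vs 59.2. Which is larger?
59.681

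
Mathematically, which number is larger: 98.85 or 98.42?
98.85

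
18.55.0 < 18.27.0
False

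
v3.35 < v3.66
True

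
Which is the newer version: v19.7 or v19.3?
v19.7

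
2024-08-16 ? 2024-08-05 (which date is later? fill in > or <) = >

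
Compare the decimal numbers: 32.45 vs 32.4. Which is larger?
32.45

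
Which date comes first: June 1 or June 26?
June 1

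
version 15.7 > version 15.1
True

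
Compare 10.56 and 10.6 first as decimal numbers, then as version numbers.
As decimals: 10.56 < 10.6. As versions: v10.56 > v10.6 (minor version 56 > 6).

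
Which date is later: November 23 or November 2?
November 23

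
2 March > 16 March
False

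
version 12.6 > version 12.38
False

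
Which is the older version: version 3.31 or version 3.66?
version 3.31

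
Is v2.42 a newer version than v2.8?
Yes. Version numbers are compared segment by segment as integers, not as decimals: minor version 42 > 8, so v2.42 > v2.8 (even though the decimal 2.42 < 2.8).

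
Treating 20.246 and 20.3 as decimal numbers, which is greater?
20.3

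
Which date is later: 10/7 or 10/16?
10/16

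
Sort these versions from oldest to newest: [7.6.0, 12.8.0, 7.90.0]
[7.6.0, 7.90.0, 12.8.0]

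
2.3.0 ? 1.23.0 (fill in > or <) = >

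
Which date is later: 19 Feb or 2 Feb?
19 Feb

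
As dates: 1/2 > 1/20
False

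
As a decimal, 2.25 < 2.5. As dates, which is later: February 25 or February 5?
February 25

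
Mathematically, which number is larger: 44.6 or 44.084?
44.6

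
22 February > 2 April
False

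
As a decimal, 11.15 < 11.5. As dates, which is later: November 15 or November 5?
November 15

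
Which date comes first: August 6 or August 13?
August 6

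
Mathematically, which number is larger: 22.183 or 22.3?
22.3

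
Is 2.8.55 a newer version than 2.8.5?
Yes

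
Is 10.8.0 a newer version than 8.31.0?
Yes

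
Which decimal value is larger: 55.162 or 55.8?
55.8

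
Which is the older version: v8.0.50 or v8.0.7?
v8.0.7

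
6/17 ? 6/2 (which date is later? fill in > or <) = >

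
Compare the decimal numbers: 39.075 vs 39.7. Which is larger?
39.7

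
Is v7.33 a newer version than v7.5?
Yes. Version numbers are compared segment by segment as integers, not as decimals: minor version 33 > 5, so v7.33 > v7.5 (even though the decimal 7.33 < 7.5).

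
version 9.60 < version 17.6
True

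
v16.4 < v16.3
False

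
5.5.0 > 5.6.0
False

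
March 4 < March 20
True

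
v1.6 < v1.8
True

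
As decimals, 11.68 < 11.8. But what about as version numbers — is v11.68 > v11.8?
True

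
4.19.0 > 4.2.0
True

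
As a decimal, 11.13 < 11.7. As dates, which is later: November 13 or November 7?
November 13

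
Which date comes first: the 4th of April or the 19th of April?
the 4th of April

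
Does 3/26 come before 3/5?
No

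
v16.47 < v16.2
False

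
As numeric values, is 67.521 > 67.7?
False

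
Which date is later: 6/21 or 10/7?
10/7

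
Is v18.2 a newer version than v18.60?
No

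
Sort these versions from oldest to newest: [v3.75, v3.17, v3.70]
[v3.17, v3.70, v3.75]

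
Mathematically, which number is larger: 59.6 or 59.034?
59.6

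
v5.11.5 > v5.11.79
False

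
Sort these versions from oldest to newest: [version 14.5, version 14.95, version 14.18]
[version 14.5, version 14.18, version 14.95]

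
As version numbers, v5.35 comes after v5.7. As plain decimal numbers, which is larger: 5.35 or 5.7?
5.7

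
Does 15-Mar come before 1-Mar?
No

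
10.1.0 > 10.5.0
False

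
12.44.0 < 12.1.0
False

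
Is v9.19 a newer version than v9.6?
Yes. Version numbers are compared segment by segment as integers, not as decimals: minor version 19 > 6, so v9.19 > v9.6 (even though the decimal 9.19 < 9.6).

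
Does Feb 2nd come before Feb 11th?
Yes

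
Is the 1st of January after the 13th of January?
No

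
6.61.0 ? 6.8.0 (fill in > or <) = >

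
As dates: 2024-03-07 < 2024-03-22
True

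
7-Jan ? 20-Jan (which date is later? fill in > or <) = <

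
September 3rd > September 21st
False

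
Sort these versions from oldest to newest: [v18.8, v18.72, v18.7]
[v18.7, v18.8, v18.72]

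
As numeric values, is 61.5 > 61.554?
False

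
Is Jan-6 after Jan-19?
No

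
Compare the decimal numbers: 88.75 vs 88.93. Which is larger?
88.93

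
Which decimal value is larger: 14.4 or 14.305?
14.4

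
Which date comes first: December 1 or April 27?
April 27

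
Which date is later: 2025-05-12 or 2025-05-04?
2025-05-12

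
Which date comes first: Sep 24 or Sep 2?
Sep 2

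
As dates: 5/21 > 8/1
False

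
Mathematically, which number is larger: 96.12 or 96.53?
96.53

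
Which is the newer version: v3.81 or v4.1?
v4.1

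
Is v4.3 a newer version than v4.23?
No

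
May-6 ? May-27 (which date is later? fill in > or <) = <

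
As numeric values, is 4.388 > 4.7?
False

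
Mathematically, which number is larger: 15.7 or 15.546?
15.7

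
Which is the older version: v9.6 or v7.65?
v7.65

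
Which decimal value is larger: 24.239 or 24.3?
24.3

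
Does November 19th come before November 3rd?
No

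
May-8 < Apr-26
False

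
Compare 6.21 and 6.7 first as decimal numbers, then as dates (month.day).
As decimals: 6.21 < 6.7. As dates: 6/21 is later than 6/7 (day 21 > day 7).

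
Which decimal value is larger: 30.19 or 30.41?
30.41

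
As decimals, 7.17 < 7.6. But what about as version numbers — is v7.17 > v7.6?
True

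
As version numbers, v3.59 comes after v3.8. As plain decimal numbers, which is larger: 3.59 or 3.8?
3.8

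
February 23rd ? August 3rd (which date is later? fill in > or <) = <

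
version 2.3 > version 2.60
False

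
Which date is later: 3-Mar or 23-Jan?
3-Mar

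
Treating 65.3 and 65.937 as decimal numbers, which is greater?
65.937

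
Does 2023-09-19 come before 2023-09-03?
No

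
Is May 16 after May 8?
Yes. Day 16 comes after day 8 in May — this is a date comparison, not a decimal one (the decimal 5.16 would be smaller than 5.8).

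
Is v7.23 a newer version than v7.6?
Yes. Version numbers are compared segment by segment as integers, not as decimals: minor version 23 > 6, so v7.23 > v7.6 (even though the decimal 7.23 < 7.6).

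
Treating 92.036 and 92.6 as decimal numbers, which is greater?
92.6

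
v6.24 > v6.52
False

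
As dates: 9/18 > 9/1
True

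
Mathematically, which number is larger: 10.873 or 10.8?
10.873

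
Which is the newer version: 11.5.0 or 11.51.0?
11.51.0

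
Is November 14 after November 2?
Yes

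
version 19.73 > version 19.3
True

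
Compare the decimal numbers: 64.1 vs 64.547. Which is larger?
64.547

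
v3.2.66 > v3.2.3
True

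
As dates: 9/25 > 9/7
True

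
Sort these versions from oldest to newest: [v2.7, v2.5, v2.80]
[v2.5, v2.7, v2.80]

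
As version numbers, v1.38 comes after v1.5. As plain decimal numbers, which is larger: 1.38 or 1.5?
1.5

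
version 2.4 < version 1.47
False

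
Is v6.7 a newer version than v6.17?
No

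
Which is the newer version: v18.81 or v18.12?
v18.81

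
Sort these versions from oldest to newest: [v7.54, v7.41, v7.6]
[v7.6, v7.41, v7.54]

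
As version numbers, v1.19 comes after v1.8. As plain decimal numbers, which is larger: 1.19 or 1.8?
1.8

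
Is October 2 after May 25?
Yes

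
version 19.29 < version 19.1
False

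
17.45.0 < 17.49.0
True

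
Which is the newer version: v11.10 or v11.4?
v11.10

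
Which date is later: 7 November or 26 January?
7 November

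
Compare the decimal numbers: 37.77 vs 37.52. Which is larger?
37.77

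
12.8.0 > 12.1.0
True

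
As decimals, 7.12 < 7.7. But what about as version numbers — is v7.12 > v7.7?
True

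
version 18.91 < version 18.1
False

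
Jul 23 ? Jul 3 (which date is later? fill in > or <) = >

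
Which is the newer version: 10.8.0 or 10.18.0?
10.18.0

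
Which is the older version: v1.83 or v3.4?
v1.83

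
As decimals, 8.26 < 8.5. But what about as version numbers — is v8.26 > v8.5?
True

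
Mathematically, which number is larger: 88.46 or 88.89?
88.89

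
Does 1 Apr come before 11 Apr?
Yes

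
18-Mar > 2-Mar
True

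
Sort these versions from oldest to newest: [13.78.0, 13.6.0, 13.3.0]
[13.3.0, 13.6.0, 13.78.0]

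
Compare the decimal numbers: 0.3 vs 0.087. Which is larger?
0.3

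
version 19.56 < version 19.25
False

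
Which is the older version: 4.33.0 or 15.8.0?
4.33.0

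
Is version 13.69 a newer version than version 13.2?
Yes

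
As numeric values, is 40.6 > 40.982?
False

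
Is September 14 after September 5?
Yes. Day 14 comes after day 5 in September — this is a date comparison, not a decimal one (the decimal 9.14 would be smaller than 9.5).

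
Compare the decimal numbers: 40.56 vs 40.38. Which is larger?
40.56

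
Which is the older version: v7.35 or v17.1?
v7.35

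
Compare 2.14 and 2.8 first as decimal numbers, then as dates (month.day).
As decimals: 2.14 < 2.8. As dates: 2/14 is later than 2/8 (day 14 > day 8).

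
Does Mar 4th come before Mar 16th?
Yes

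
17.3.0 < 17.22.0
True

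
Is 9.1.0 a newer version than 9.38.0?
No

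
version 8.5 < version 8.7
True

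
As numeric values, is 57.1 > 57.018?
True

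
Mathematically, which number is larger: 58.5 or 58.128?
58.5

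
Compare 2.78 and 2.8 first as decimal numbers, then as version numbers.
As decimals: 2.78 < 2.8. As versions: v2.78 > v2.8 (minor version 78 > 8).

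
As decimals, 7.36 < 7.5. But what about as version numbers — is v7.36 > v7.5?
True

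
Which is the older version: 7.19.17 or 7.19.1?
7.19.1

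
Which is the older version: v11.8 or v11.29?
v11.8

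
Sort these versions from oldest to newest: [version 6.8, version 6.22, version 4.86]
[version 4.86, version 6.8, version 6.22]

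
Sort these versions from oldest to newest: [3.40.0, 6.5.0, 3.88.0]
[3.40.0, 3.88.0, 6.5.0]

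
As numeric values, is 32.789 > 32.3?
True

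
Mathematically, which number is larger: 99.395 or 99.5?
99.5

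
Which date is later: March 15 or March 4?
March 15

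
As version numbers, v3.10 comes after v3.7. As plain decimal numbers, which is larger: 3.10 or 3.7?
3.7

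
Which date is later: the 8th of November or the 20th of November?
the 20th of November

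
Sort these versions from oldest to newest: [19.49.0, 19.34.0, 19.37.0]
[19.34.0, 19.37.0, 19.49.0]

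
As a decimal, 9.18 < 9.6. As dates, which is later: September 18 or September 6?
September 18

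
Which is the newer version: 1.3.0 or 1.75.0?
1.75.0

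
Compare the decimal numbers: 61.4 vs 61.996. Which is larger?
61.996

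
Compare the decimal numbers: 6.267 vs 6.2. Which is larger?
6.267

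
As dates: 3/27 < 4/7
True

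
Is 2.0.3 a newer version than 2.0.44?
No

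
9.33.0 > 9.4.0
True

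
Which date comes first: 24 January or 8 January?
8 January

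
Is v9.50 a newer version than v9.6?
Yes. Version numbers are compared segment by segment as integers, not as decimals: minor version 50 > 6, so v9.50 > v9.6 (even though the decimal 9.50 < 9.6).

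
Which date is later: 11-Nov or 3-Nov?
11-Nov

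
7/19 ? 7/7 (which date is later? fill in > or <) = >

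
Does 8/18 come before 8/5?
No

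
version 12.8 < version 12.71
True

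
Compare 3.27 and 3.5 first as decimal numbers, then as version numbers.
As decimals: 3.27 < 3.5. As versions: v3.27 > v3.5 (minor version 27 > 5).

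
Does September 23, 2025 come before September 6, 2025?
No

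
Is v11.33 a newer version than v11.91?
No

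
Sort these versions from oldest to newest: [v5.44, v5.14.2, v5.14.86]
[v5.14.2, v5.14.86, v5.44]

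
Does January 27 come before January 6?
No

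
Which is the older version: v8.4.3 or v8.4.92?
v8.4.3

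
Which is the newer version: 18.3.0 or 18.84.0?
18.84.0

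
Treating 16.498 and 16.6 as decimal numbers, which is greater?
16.6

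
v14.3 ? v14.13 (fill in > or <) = <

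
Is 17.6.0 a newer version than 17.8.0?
No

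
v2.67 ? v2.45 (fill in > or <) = >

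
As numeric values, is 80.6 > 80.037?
True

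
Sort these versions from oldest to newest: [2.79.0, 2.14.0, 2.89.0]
[2.14.0, 2.79.0, 2.89.0]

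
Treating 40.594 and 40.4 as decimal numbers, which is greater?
40.594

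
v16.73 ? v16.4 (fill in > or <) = >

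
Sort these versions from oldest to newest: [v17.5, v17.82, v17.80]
[v17.5, v17.80, v17.82]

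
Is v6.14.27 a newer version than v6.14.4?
Yes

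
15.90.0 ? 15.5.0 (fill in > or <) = >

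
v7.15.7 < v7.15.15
True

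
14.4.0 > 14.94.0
False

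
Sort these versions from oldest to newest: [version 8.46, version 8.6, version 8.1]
[version 8.1, version 8.6, version 8.46]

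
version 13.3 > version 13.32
False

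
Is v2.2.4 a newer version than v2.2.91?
No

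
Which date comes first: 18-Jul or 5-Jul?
5-Jul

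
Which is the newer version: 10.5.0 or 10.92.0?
10.92.0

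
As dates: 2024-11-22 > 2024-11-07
True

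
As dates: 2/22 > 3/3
False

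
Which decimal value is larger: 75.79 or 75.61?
75.79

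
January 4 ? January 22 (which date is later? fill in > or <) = <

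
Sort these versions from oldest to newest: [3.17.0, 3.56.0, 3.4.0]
[3.4.0, 3.17.0, 3.56.0]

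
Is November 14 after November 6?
Yes. Day 14 comes after day 6 in November — this is a date comparison, not a decimal one (the decimal 11.14 would be smaller than 11.6).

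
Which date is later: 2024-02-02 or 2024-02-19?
2024-02-19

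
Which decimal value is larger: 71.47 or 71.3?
71.47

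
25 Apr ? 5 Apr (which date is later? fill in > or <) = >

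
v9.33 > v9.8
True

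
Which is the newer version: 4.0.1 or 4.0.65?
4.0.65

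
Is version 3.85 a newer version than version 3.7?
Yes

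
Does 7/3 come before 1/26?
No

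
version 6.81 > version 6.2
True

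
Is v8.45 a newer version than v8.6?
Yes. Version numbers are compared segment by segment as integers, not as decimals: minor version 45 > 6, so v8.45 > v8.6 (even though the decimal 8.45 < 8.6).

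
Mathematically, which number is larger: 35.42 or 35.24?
35.42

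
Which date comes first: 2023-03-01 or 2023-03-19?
2023-03-01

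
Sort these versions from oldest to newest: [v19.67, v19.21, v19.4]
[v19.4, v19.21, v19.67]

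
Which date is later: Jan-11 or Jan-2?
Jan-11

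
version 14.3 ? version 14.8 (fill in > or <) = <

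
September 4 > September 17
False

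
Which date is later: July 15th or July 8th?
July 15th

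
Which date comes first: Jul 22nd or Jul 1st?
Jul 1st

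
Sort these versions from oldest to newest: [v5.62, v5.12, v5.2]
[v5.2, v5.12, v5.62]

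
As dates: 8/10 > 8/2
True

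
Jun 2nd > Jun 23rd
False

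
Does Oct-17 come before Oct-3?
No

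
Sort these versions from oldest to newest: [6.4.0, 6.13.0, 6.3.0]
[6.3.0, 6.4.0, 6.13.0]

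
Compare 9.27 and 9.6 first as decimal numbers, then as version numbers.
As decimals: 9.27 < 9.6. As versions: v9.27 > v9.6 (minor version 27 > 6).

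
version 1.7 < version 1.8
True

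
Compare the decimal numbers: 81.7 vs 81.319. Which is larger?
81.7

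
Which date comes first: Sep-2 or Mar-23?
Mar-23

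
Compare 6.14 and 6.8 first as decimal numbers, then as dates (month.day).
As decimals: 6.14 < 6.8. As dates: 6/14 is later than 6/8 (day 14 > day 8).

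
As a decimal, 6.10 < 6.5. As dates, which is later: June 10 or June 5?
June 10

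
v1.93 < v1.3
False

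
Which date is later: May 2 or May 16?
May 16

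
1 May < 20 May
True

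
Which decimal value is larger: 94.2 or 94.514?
94.514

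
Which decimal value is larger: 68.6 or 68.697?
68.697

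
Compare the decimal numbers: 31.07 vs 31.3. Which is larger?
31.3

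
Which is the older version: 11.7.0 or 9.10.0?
9.10.0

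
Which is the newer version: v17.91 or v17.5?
v17.91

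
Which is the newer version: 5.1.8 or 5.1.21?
5.1.21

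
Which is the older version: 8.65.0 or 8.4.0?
8.4.0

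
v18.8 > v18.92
False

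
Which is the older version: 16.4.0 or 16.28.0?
16.4.0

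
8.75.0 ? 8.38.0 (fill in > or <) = >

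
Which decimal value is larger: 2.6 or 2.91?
2.91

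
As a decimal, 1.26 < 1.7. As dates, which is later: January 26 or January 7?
January 26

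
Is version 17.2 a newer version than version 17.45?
No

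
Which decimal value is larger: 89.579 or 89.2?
89.579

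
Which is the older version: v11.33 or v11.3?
v11.3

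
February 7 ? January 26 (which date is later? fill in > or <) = >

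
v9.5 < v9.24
True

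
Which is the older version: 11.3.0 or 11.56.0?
11.3.0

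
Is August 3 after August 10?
No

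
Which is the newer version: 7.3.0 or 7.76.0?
7.76.0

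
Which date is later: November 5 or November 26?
November 26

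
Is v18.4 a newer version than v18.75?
No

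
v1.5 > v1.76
False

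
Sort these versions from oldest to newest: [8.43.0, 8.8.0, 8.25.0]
[8.8.0, 8.25.0, 8.43.0]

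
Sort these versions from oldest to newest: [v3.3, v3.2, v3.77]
[v3.2, v3.3, v3.77]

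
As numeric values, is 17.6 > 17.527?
True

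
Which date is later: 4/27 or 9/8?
9/8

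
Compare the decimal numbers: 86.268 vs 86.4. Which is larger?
86.4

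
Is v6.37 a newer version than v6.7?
Yes. Version numbers are compared segment by segment as integers, not as decimals: minor version 37 > 7, so v6.37 > v6.7 (even though the decimal 6.37 < 6.7).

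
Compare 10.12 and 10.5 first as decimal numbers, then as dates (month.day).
As decimals: 10.12 < 10.5. As dates: 10/12 is later than 10/5 (day 12 > day 5).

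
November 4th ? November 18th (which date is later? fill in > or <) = <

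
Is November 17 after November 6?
Yes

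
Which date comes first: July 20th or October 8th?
July 20th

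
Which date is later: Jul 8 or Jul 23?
Jul 23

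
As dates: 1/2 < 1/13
True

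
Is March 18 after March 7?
Yes. Day 18 comes after day 7 in March — this is a date comparison, not a decimal one (the decimal 3.18 would be smaller than 3.7).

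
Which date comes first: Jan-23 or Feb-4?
Jan-23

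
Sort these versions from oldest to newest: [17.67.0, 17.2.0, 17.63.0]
[17.2.0, 17.63.0, 17.67.0]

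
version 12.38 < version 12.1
False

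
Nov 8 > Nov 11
False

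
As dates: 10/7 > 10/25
False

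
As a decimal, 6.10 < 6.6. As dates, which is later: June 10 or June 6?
June 10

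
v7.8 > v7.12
False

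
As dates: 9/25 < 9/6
False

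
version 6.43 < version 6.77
True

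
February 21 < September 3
True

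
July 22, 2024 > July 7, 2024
True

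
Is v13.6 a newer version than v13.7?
No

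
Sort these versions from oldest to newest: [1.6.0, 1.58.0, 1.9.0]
[1.6.0, 1.9.0, 1.58.0]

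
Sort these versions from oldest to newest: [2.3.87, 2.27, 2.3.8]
[2.3.8, 2.3.87, 2.27]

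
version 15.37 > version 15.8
True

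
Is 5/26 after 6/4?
No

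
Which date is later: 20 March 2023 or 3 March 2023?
20 March 2023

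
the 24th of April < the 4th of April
False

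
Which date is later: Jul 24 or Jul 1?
Jul 24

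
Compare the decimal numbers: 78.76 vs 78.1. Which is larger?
78.76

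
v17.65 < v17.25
False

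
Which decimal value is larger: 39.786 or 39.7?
39.786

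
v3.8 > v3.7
True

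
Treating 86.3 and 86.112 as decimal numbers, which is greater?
86.3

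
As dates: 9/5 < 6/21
False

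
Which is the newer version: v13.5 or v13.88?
v13.88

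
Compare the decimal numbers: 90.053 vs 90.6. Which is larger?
90.6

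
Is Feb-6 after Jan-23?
Yes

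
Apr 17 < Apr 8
False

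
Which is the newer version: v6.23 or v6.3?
v6.23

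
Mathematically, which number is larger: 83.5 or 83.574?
83.574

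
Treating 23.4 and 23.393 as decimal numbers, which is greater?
23.4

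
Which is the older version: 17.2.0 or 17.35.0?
17.2.0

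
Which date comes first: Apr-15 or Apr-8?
Apr-8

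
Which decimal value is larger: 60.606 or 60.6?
60.606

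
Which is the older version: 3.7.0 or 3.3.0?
3.3.0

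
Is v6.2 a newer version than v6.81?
No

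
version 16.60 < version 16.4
False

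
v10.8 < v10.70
True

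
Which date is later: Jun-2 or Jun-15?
Jun-15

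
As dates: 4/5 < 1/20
False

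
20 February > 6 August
False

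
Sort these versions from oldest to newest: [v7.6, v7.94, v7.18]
[v7.6, v7.18, v7.94]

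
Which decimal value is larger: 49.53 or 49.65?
49.65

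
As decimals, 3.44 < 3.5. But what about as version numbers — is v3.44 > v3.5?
True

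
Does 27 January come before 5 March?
Yes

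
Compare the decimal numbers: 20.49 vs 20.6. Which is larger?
20.6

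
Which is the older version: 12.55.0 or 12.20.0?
12.20.0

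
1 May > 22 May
False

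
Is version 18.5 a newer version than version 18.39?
No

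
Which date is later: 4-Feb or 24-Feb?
24-Feb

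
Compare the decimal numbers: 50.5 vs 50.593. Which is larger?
50.593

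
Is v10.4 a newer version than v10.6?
No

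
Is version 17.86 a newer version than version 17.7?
Yes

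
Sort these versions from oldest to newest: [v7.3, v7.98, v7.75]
[v7.3, v7.75, v7.98]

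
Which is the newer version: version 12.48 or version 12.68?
version 12.68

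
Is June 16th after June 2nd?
Yes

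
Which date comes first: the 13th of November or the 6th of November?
the 6th of November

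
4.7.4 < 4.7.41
True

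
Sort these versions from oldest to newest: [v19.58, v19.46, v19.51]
[v19.46, v19.51, v19.58]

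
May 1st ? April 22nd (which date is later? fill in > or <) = >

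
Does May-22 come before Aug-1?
Yes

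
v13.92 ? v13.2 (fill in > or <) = >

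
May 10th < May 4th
False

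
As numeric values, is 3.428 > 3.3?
True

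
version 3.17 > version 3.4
True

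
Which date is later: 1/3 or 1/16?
1/16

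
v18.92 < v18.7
False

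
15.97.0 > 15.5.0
True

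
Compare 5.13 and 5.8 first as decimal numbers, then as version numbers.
As decimals: 5.13 < 5.8. As versions: v5.13 > v5.8 (minor version 13 > 8).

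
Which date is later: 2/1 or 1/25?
2/1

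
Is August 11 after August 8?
Yes. Day 11 comes after day 8 in August — this is a date comparison, not a decimal one (the decimal 8.11 would be smaller than 8.8).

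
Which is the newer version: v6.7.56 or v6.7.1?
v6.7.56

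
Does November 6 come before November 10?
Yes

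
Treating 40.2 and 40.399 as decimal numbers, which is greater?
40.399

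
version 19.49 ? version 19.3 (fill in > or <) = >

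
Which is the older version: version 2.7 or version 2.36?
version 2.7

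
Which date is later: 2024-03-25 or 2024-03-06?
2024-03-25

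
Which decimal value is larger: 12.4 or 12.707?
12.707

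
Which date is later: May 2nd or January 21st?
May 2nd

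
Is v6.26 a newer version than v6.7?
Yes. Version numbers are compared segment by segment as integers, not as decimals: minor version 26 > 7, so v6.26 > v6.7 (even though the decimal 6.26 < 6.7).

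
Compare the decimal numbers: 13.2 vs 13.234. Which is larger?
13.234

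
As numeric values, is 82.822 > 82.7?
True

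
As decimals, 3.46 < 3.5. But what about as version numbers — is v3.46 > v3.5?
True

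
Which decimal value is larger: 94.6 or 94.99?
94.99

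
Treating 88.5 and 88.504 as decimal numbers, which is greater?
88.504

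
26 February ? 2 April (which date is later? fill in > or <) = <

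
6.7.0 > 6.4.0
True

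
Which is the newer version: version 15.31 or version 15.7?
version 15.31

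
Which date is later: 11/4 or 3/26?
11/4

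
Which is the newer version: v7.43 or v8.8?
v8.8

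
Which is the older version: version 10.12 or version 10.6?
version 10.6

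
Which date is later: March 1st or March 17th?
March 17th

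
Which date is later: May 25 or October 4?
October 4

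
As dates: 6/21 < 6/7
False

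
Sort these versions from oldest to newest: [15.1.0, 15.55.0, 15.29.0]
[15.1.0, 15.29.0, 15.55.0]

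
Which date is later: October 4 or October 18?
October 18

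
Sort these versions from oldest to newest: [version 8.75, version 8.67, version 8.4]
[version 8.4, version 8.67, version 8.75]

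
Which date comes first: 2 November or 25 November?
2 November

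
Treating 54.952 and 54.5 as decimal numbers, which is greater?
54.952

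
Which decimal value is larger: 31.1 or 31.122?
31.122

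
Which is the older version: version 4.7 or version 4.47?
version 4.7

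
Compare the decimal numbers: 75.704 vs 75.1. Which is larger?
75.704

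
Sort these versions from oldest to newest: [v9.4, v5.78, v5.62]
[v5.62, v5.78, v9.4]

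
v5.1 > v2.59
True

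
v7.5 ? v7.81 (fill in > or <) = <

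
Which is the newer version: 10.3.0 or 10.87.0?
10.87.0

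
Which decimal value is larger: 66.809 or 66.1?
66.809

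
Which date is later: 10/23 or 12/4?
12/4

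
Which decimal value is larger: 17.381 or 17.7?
17.7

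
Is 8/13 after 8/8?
Yes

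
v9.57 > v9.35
True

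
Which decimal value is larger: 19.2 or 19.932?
19.932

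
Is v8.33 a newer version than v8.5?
Yes. Version numbers are compared segment by segment as integers, not as decimals: minor version 33 > 5, so v8.33 > v8.5 (even though the decimal 8.33 < 8.5).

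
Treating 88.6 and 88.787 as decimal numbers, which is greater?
88.787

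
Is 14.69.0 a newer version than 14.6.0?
Yes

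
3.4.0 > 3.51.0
False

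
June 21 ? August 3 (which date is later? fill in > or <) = <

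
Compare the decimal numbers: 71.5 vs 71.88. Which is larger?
71.88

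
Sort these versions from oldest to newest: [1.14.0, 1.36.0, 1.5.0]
[1.5.0, 1.14.0, 1.36.0]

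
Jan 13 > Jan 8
True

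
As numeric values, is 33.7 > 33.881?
False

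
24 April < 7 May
True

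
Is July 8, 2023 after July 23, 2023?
No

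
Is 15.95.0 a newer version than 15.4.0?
Yes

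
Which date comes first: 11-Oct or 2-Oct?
2-Oct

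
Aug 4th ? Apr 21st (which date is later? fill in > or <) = >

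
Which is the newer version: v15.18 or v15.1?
v15.18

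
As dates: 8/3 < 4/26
False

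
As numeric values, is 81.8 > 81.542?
True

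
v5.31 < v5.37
True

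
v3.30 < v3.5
False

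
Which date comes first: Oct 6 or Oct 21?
Oct 6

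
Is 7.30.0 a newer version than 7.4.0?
Yes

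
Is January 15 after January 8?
Yes. Day 15 comes after day 8 in January — this is a date comparison, not a decimal one (the decimal 1.15 would be smaller than 1.8).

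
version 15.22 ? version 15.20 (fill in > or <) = >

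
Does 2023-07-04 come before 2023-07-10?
Yes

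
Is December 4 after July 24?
Yes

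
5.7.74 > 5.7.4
True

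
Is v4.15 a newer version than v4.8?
Yes. Version numbers are compared segment by segment as integers, not as decimals: minor version 15 > 8, so v4.15 > v4.8 (even though the decimal 4.15 < 4.8).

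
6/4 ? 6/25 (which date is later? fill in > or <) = <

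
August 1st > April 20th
True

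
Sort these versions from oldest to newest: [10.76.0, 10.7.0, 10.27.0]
[10.7.0, 10.27.0, 10.76.0]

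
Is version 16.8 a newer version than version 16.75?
No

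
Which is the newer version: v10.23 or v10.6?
v10.23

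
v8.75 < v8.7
False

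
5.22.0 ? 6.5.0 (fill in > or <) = <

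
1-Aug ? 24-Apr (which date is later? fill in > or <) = >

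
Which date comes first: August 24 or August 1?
August 1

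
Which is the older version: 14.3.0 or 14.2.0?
14.2.0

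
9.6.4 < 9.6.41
True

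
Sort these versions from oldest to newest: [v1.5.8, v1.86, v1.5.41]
[v1.5.8, v1.5.41, v1.86]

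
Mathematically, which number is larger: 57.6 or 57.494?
57.6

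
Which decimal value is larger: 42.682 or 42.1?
42.682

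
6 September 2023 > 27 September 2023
False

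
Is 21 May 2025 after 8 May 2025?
Yes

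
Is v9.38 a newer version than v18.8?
No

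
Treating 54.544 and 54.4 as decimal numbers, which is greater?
54.544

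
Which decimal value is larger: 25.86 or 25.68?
25.86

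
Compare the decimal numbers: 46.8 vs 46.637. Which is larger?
46.8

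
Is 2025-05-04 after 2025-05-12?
No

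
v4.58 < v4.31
False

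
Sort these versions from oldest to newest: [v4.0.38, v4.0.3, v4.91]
[v4.0.3, v4.0.38, v4.91]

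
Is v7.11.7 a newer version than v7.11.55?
No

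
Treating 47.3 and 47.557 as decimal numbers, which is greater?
47.557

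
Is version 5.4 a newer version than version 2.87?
Yes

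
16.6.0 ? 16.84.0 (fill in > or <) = <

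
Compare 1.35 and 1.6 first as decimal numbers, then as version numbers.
As decimals: 1.35 < 1.6. As versions: v1.35 > v1.6 (minor version 35 > 6).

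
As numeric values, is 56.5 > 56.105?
True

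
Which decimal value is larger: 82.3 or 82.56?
82.56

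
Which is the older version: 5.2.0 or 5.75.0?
5.2.0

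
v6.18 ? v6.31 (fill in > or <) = <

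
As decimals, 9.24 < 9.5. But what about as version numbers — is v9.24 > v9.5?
True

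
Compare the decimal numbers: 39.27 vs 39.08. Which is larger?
39.27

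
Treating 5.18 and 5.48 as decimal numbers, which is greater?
5.48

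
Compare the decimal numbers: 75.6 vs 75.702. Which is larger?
75.702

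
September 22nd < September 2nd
False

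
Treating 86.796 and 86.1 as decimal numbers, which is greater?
86.796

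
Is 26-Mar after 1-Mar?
Yes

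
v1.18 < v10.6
True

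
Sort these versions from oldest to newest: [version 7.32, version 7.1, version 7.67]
[version 7.1, version 7.32, version 7.67]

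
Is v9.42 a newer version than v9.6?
Yes. Version numbers are compared segment by segment as integers, not as decimals: minor version 42 > 6, so v9.42 > v9.6 (even though the decimal 9.42 < 9.6).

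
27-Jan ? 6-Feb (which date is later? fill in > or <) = <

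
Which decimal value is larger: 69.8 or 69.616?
69.8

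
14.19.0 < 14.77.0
True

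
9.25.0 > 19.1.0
False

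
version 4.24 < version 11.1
True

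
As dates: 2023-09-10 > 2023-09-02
True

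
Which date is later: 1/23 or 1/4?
1/23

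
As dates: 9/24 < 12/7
True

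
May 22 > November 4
False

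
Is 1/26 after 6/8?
No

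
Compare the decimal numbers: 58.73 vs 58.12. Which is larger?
58.73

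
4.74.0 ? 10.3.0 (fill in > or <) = <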